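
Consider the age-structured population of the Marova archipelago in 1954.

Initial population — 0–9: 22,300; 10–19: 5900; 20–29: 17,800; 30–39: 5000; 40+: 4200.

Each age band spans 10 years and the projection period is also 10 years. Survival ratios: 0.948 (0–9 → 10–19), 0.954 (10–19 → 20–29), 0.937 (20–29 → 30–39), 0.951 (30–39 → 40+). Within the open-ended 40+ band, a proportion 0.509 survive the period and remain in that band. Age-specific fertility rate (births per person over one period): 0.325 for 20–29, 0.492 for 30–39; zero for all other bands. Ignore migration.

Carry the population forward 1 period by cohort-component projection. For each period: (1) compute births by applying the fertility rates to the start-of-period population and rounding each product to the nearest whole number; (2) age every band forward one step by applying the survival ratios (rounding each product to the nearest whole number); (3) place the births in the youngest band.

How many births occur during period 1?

Period 1.
Births: 17800 * 0.325 = 5785  |  5000 * 0.492 = 2460 → total 8245
10–19: 22300 * 0.948 = 21140
20–29: 5900 * 0.954 = 5629
30–39: 17800 * 0.937 = 16679
40+: 5000 * 0.951 + 4200 * 0.509 = 4755 + 2138 = 6893
Population now: 0–9=8245, 10–19=21140, 20–29=5629, 30–39=16679, 40+=6893

8245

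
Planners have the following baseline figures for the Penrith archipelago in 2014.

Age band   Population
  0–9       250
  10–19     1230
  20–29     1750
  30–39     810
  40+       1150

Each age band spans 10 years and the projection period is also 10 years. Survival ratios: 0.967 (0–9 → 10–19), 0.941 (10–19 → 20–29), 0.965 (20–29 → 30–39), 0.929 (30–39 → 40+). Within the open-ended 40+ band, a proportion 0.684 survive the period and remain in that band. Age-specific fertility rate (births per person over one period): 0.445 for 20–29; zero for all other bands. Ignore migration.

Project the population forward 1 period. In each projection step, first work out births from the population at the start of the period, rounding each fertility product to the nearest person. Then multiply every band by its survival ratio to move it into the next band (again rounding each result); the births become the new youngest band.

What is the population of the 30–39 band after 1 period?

After projecting period 1:
Births: 1750 * 0.445 = 779
10–19: 250 * 0.967 = 242
20–29: 1230 * 0.941 = 1157
30–39: 1750 * 0.965 = 1689
40+: 810 * 0.929 + 1150 * 0.684 = 752 + 787 = 1539
End of period: [779, 242, 1157, 1689, 1539]

1689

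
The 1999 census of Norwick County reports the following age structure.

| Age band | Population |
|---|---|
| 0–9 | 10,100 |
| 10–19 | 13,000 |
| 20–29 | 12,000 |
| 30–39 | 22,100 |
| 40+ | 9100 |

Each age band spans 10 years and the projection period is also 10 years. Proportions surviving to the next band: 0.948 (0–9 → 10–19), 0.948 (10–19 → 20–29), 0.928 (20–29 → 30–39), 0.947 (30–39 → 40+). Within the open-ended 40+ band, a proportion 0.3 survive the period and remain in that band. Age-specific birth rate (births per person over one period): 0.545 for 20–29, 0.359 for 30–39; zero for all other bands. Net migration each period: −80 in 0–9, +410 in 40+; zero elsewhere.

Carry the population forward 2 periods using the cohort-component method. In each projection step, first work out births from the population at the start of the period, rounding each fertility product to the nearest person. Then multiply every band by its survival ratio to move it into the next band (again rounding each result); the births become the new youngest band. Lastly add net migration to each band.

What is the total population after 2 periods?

Numbering the groups 1..5 from youngest to oldest:
— Period 1 —
Births: 12000 * 0.545 = 6540  |  22100 * 0.359 = 7934 → total 14474
Group 2: 10100 * 0.948 = 9575
Group 3: 13000 * 0.948 = 12324
Group 4: 12000 * 0.928 = 11136
Group 5: 22100 * 0.947 + 9100 * 0.3 = 20929 + 2730 = 23659
Net migration: Group 1 − 80 → 14394; Group 5 + 410 → 24069
Giving 14394 / 9575 / 12324 / 11136 / 24069.
— Period 2 —
Births: 12324 * 0.545 = 6717  |  11136 * 0.359 = 3998 → total 10715
Group 2: 14394 * 0.948 = 13646
Group 3: 9575 * 0.948 = 9077
Group 4: 12324 * 0.928 = 11437
Group 5: 11136 * 0.947 + 24069 * 0.3 = 10546 + 7221 = 17767
Net migration: Group 1 − 80 → 10635; Group 5 + 410 → 18177
Giving 10635 / 13646 / 9077 / 11437 / 18177.
Total after period 2: 10635 + 13646 + 9077 + 11437 + 18177 = 62972

62972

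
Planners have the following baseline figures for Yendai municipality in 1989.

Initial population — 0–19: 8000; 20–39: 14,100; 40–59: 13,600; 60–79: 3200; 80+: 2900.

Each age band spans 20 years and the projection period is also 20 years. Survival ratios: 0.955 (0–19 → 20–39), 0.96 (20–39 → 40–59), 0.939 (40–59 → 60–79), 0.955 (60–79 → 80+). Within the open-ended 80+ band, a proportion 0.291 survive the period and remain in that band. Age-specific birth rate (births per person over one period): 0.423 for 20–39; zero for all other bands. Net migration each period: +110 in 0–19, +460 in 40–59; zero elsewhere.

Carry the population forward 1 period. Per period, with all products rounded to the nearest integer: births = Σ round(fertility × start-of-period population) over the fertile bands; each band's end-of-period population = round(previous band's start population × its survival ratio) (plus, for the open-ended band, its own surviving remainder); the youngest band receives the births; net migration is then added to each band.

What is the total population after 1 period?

44380

(Bands numbered youngest = 1 to oldest = 5.)
— Period 1 —
Births: 14100 × 0.423 = 5964
Band 2: 8000 × 0.955 = 7640
Band 3: 14100 × 0.96 = 13536
Band 4: 13600 × 0.939 = 12770
Band 5: 3200 × 0.955 + 2900 × 0.291 = 3056 + 844 = 3900
Net migration: Band 1 + 110 → 6074; Band 3 + 460 → 13996
Population now: 0–19=6074, 20–39=7640, 40–59=13996, 60–79=12770, 80+=3900
Total after period 1: 6074 + 7640 + 13996 + 12770 + 3900 = 44380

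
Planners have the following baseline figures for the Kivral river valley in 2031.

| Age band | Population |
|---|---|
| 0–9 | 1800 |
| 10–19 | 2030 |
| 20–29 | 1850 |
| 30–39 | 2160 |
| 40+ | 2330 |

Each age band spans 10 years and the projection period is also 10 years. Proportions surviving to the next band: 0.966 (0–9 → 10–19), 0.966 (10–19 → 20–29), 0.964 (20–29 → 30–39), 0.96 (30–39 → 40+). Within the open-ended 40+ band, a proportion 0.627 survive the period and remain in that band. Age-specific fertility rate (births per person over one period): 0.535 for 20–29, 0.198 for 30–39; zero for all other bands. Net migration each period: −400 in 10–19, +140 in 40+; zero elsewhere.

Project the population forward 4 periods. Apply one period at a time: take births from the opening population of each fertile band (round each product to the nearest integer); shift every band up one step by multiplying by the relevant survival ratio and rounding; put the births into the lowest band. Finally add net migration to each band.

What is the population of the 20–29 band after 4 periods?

922

Let group 1 be 0–9 through group 5 = 40+.
Period 1:
Births: 1850 × 0.535 = 990, 2160 × 0.198 = 428 → total 1418
Group 2: 1800 × 0.966 = 1739
Group 3: 2030 × 0.966 = 1961
Group 4: 1850 × 0.964 = 1783
Group 5: 2160 × 0.96 + 2330 × 0.627 = 2074 + 1461 = 3535
Net migration: Group 2 − 400 → 1339; Group 5 + 140 → 3675
→ [1418, 1339, 1961, 1783, 3675]
Period 2:
Births: 1961 × 0.535 = 1049, 1783 × 0.198 = 353 → total 1402
Group 2: 1418 × 0.966 = 1370
Group 3: 1339 × 0.966 = 1293
Group 4: 1961 × 0.964 = 1890
Group 5: 1783 × 0.96 + 3675 × 0.627 = 1712 + 2304 = 4016
Net migration: Group 2 − 400 → 970; Group 5 + 140 → 4156
→ [1402, 970, 1293, 1890, 4156]
Period 3:
Births: 1293 × 0.535 = 692, 1890 × 0.198 = 374 → total 1066
Group 2: 1402 × 0.966 = 1354
Group 3: 970 × 0.966 = 937
Group 4: 1293 × 0.964 = 1246
Group 5: 1890 × 0.96 + 4156 × 0.627 = 1814 + 2606 = 4420
Net migration: Group 2 − 400 → 954; Group 5 + 140 → 4560
→ [1066, 954, 937, 1246, 4560]
Period 4:
Births: 937 × 0.535 = 501, 1246 × 0.198 = 247 → total 748
Group 2: 1066 × 0.966 = 1030
Group 3: 954 × 0.966 = 922
Group 4: 937 × 0.964 = 903
Group 5: 1246 × 0.96 + 4560 × 0.627 = 1196 + 2859 = 4055
Net migration: Group 2 − 400 → 630; Group 5 + 140 → 4195
→ [748, 630, 922, 903, 4195]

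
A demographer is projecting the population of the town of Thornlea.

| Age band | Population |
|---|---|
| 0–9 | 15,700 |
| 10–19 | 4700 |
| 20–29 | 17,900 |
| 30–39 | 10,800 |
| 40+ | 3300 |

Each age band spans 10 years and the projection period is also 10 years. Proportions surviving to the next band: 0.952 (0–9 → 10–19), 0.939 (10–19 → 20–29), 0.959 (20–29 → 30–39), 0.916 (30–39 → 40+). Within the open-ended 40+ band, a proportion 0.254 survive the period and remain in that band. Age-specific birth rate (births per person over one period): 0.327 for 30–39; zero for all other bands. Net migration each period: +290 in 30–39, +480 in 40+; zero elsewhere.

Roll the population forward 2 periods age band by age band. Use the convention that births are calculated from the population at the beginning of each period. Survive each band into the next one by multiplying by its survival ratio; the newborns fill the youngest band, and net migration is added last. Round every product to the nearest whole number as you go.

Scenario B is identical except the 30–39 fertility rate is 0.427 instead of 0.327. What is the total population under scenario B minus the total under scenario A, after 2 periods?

Call the groups 1 to 5, youngest first.
Period 1.
Births: 10800 * 0.327 = 3532
Group 2: 15700 * 0.952 = 14946
Group 3: 4700 * 0.939 = 4413
Group 4: 17900 * 0.959 = 17166
Group 5: 10800 * 0.916 + 3300 * 0.254 = 9893 + 838 = 10731
Net migration: Group 4 + 290 → 17456; Group 5 + 480 → 11211
Population now: 0–9=3532, 10–19=14946, 20–29=4413, 30–39=17456, 40+=11211
Period 2.
Births: 17456 * 0.327 = 5708
Group 2: 3532 * 0.952 = 3362
Group 3: 14946 * 0.939 = 14034
Group 4: 4413 * 0.959 = 4232
Group 5: 17456 * 0.916 + 11211 * 0.254 = 15990 + 2848 = 18838
Net migration: Group 4 + 290 → 4522; Group 5 + 480 → 19318
Population now: 0–9=5708, 10–19=3362, 20–29=14034, 30–39=4522, 40+=19318
Scenario A total after 2 periods: 46944
Scenario B projection —
Period 1.
Births: 10800 * 0.427 = 4612
Group 2: 15700 * 0.952 = 14946
Group 3: 4700 * 0.939 = 4413
Group 4: 17900 * 0.959 = 17166
Group 5: 10800 * 0.916 + 3300 * 0.254 = 9893 + 838 = 10731
Net migration: Group 4 + 290 → 17456; Group 5 + 480 → 11211
Population now: 0–9=4612, 10–19=14946, 20–29=4413, 30–39=17456, 40+=11211
Period 2.
Births: 17456 * 0.427 = 7454
Group 2: 4612 * 0.952 = 4391
Group 3: 14946 * 0.939 = 14034
Group 4: 4413 * 0.959 = 4232
Group 5: 17456 * 0.916 + 11211 * 0.254 = 15990 + 2848 = 18838
Net migration: Group 4 + 290 → 4522; Group 5 + 480 → 19318
Population now: 0–9=7454, 10–19=4391, 20–29=14034, 30–39=4522, 40+=19318
Scenario B total after 2 periods: 49719
Difference B − A = 49719 − 46944 = 2775

2775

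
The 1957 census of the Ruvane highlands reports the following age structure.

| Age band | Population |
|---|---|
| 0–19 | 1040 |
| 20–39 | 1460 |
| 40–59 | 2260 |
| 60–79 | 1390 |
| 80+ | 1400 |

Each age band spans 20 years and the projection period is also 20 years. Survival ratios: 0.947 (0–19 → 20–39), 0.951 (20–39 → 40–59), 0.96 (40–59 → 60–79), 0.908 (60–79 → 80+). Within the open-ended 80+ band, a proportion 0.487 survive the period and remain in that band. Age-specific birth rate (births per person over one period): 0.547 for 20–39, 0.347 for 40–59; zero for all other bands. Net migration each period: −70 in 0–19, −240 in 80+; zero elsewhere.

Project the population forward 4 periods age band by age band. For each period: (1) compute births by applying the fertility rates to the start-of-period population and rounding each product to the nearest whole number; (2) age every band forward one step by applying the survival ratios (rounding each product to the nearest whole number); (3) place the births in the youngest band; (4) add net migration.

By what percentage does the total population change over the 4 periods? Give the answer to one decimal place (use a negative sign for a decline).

— Period 1 —
Births: 1460 * 0.547 = 799  |  2260 * 0.347 = 784 — total 1583
20–39: 1040 * 0.947 = 985
40–59: 1460 * 0.951 = 1388
60–79: 2260 * 0.96 = 2170
80+: 1390 * 0.908 + 1400 * 0.487 = 1262 + 682 = 1944
Net migration: 0–19 − 70 → 1513; 80+ − 240 → 1704
End of period: [1513, 985, 1388, 2170, 1704]
— Period 2 —
Births: 985 * 0.547 = 539  |  1388 * 0.347 = 482 — total 1021
20–39: 1513 * 0.947 = 1433
40–59: 985 * 0.951 = 937
60–79: 1388 * 0.96 = 1332
80+: 2170 * 0.908 + 1704 * 0.487 = 1970 + 830 = 2800
Net migration: 0–19 − 70 → 951; 80+ − 240 → 2560
End of period: [951, 1433, 937, 1332, 2560]
— Period 3 —
Births: 1433 * 0.547 = 784  |  937 * 0.347 = 325 — total 1109
20–39: 951 * 0.947 = 901
40–59: 1433 * 0.951 = 1363
60–79: 937 * 0.96 = 900
80+: 1332 * 0.908 + 2560 * 0.487 = 1209 + 1247 = 2456
Net migration: 0–19 − 70 → 1039; 80+ − 240 → 2216
End of period: [1039, 901, 1363, 900, 2216]
— Period 4 —
Births: 901 * 0.547 = 493  |  1363 * 0.347 = 473 — total 966
20–39: 1039 * 0.947 = 984
40–59: 901 * 0.951 = 857
60–79: 1363 * 0.96 = 1308
80+: 900 * 0.908 + 2216 * 0.487 = 817 + 1079 = 1896
Net migration: 0–19 − 70 → 896; 80+ − 240 → 1656
End of period: [896, 984, 857, 1308, 1656]
Total: 7550 → 5701; change = -1849; percentage change = -24.5%

-24.5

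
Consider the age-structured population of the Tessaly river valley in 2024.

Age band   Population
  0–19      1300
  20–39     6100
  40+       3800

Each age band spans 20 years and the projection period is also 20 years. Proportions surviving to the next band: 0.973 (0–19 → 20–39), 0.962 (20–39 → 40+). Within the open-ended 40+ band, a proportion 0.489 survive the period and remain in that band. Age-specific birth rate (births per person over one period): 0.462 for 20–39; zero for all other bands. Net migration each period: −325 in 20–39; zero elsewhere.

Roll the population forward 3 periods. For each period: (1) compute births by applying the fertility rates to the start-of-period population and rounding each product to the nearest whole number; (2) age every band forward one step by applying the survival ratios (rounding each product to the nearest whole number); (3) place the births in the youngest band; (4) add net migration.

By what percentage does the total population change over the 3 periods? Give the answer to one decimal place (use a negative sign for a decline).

-48.0

Let group 1 be 0–19 through group 3 = 40+.
After projecting period 1:
Births: 6100 × 0.462 = 2818
Group 2: 1300 × 0.973 = 1265
Group 3: 6100 × 0.962 + 3800 × 0.489 = 5868 + 1858 = 7726
Net migration: Group 2 − 325 → 940
End of period: [2818, 940, 7726]
After projecting period 2:
Births: 940 × 0.462 = 434
Group 2: 2818 × 0.973 = 2742
Group 3: 940 × 0.962 + 7726 × 0.489 = 904 + 3778 = 4682
Net migration: Group 2 − 325 → 2417
End of period: [434, 2417, 4682]
After projecting period 3:
Births: 2417 × 0.462 = 1117
Group 2: 434 × 0.973 = 422
Group 3: 2417 × 0.962 + 4682 × 0.489 = 2325 + 2289 = 4614
Net migration: Group 2 − 325 → 97
End of period: [1117, 97, 4614]
Total: 11200 → 5828; change = -5372; percentage change = -48.0%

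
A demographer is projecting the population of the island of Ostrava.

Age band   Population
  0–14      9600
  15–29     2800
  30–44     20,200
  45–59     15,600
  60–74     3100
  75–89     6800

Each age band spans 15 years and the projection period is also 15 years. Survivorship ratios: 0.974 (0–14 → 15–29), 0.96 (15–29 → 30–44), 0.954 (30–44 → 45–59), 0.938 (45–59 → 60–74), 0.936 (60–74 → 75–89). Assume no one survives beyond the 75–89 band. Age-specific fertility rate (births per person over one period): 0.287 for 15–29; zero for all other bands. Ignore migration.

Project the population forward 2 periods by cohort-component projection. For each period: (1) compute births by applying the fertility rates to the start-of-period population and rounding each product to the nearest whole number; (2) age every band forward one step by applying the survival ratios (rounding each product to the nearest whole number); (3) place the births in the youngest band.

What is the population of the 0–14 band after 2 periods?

Period 1.
Births: 2800 * 0.287 = 804
15–29: 9600 * 0.974 = 9350
30–44: 2800 * 0.96 = 2688
45–59: 20200 * 0.954 = 19271
60–74: 15600 * 0.938 = 14633
75–89: 3100 * 0.936 = 2902
End of period: [804, 9350, 2688, 19271, 14633, 2902]
Period 2.
Births: 9350 * 0.287 = 2683
15–29: 804 * 0.974 = 783
30–44: 9350 * 0.96 = 8976
45–59: 2688 * 0.954 = 2564
60–74: 19271 * 0.938 = 18076
75–89: 14633 * 0.936 = 13696
End of period: [2683, 783, 8976, 2564, 18076, 13696]

2683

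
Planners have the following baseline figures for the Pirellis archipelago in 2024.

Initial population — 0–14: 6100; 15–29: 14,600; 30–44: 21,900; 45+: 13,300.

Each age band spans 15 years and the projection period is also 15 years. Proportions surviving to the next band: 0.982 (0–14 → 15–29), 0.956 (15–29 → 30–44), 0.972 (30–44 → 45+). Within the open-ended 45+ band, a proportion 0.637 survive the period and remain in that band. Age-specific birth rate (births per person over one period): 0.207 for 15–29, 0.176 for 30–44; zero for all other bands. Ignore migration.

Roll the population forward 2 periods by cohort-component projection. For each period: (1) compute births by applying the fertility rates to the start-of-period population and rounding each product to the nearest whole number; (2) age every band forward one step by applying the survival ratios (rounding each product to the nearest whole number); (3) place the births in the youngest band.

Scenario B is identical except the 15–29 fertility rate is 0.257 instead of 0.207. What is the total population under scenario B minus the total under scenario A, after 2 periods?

1016

[period 1]
Births: 14600 × 0.207 = 3022 ; 21900 × 0.176 = 3854 — total 6876
15–29: 6100 × 0.982 = 5990
30–44: 14600 × 0.956 = 13958
45+: 21900 × 0.972 + 13300 × 0.637 = 21287 + 8472 = 29759
Population now: 0–14=6876, 15–29=5990, 30–44=13958, 45+=29759
[period 2]
Births: 5990 × 0.207 = 1240 ; 13958 × 0.176 = 2457 — total 3697
15–29: 6876 × 0.982 = 6752
30–44: 5990 × 0.956 = 5726
45+: 13958 × 0.972 + 29759 × 0.637 = 13567 + 18956 = 32523
Population now: 0–14=3697, 15–29=6752, 30–44=5726, 45+=32523
Scenario A total after 2 periods: 48698
Scenario B projection —
[period 1]
Births: 14600 × 0.257 = 3752 ; 21900 × 0.176 = 3854 — total 7606
15–29: 6100 × 0.982 = 5990
30–44: 14600 × 0.956 = 13958
45+: 21900 × 0.972 + 13300 × 0.637 = 21287 + 8472 = 29759
Population now: 0–14=7606, 15–29=5990, 30–44=13958, 45+=29759
[period 2]
Births: 5990 × 0.257 = 1539 ; 13958 × 0.176 = 2457 — total 3996
15–29: 7606 × 0.982 = 7469
30–44: 5990 × 0.956 = 5726
45+: 13958 × 0.972 + 29759 × 0.637 = 13567 + 18956 = 32523
Population now: 0–14=3996, 15–29=7469, 30–44=5726, 45+=32523
Scenario B total after 2 periods: 49714
Difference B − A = 49714 − 48698 = 1016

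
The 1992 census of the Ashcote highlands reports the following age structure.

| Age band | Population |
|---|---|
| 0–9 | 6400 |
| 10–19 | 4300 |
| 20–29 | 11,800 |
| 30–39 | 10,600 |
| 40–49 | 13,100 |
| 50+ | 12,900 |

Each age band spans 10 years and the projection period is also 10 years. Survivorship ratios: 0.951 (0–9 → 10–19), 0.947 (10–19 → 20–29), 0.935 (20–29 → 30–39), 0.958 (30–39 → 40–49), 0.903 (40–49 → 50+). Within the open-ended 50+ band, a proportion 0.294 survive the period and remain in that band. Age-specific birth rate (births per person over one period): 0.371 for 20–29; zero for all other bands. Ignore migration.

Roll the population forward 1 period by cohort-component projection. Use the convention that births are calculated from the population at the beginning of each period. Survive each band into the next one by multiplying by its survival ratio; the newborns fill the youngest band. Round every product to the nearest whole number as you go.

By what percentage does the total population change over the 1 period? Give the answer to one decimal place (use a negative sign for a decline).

-13.1

(Bands numbered youngest = 1 to oldest = 6.)
After projecting period 1:
Births: 11800 × 0.371 = 4378
Band 2: 6400 × 0.951 = 6086
Band 3: 4300 × 0.947 = 4072
Band 4: 11800 × 0.935 = 11033
Band 5: 10600 × 0.958 = 10155
Band 6: 13100 × 0.903 + 12900 × 0.294 = 11829 + 3793 = 15622
End of period: [4378, 6086, 4072, 11033, 10155, 15622]
Total: 59100 → 51346; change = -7754; percentage change = -13.1%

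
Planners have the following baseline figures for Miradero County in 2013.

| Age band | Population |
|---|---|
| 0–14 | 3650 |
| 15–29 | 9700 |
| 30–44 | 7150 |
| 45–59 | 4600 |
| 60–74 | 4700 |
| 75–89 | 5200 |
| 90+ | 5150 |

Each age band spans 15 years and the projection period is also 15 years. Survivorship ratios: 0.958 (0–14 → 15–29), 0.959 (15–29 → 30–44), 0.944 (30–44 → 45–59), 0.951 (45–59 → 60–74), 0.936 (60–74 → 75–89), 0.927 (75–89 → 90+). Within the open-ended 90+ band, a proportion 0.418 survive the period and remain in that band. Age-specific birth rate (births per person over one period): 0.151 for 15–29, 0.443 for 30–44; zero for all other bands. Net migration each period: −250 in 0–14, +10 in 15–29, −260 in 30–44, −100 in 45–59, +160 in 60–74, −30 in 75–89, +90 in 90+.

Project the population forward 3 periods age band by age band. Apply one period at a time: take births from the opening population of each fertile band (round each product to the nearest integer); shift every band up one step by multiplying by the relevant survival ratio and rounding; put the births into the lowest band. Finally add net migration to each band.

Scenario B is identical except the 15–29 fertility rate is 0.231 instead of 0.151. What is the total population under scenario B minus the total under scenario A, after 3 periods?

Period 1.
Births: 9700 * 0.151 = 1465 ; 7150 * 0.443 = 3167 → 4632
15–29: 3650 * 0.958 = 3497
30–44: 9700 * 0.959 = 9302
45–59: 7150 * 0.944 = 6750
60–74: 4600 * 0.951 = 4375
75–89: 4700 * 0.936 = 4399
90+: 5200 * 0.927 + 5150 * 0.418 = 4820 + 2153 = 6973
Net migration: 0–14 − 250 → 4382; 15–29 + 10 → 3507; 30–44 − 260 → 9042; 45–59 − 100 → 6650; 60–74 + 160 → 4535; 75–89 − 30 → 4369; 90+ + 90 → 7063
Giving 4382 / 3507 / 9042 / 6650 / 4535 / 4369 / 7063.
Period 2.
Births: 3507 * 0.151 = 530 ; 9042 * 0.443 = 4006 → 4536
15–29: 4382 * 0.958 = 4198
30–44: 3507 * 0.959 = 3363
45–59: 9042 * 0.944 = 8536
60–74: 6650 * 0.951 = 6324
75–89: 4535 * 0.936 = 4245
90+: 4369 * 0.927 + 7063 * 0.418 = 4050 + 2952 = 7002
Net migration: 0–14 − 250 → 4286; 15–29 + 10 → 4208; 30–44 − 260 → 3103; 45–59 − 100 → 8436; 60–74 + 160 → 6484; 75–89 − 30 → 4215; 90+ + 90 → 7092
Giving 4286 / 4208 / 3103 / 8436 / 6484 / 4215 / 7092.
Period 3.
Births: 4208 * 0.151 = 635 ; 3103 * 0.443 = 1375 → 2010
15–29: 4286 * 0.958 = 4106
30–44: 4208 * 0.959 = 4035
45–59: 3103 * 0.944 = 2929
60–74: 8436 * 0.951 = 8023
75–89: 6484 * 0.936 = 6069
90+: 4215 * 0.927 + 7092 * 0.418 = 3907 + 2964 = 6871
Net migration: 0–14 − 250 → 1760; 15–29 + 10 → 4116; 30–44 − 260 → 3775; 45–59 − 100 → 2829; 60–74 + 160 → 8183; 75–89 − 30 → 6039; 90+ + 90 → 6961
Giving 1760 / 4116 / 3775 / 2829 / 8183 / 6039 / 6961.
Scenario A total after 3 periods: 33663
Scenario B projection —
Period 1.
Births: 9700 * 0.231 = 2241 ; 7150 * 0.443 = 3167 → 5408
15–29: 3650 * 0.958 = 3497
30–44: 9700 * 0.959 = 9302
45–59: 7150 * 0.944 = 6750
60–74: 4600 * 0.951 = 4375
75–89: 4700 * 0.936 = 4399
90+: 5200 * 0.927 + 5150 * 0.418 = 4820 + 2153 = 6973
Net migration: 0–14 − 250 → 5158; 15–29 + 10 → 3507; 30–44 − 260 → 9042; 45–59 − 100 → 6650; 60–74 + 160 → 4535; 75–89 − 30 → 4369; 90+ + 90 → 7063
Giving 5158 / 3507 / 9042 / 6650 / 4535 / 4369 / 7063.
Period 2.
Births: 3507 * 0.231 = 810 ; 9042 * 0.443 = 4006 → 4816
15–29: 5158 * 0.958 = 4941
30–44: 3507 * 0.959 = 3363
45–59: 9042 * 0.944 = 8536
60–74: 6650 * 0.951 = 6324
75–89: 4535 * 0.936 = 4245
90+: 4369 * 0.927 + 7063 * 0.418 = 4050 + 2952 = 7002
Net migration: 0–14 − 250 → 4566; 15–29 + 10 → 4951; 30–44 − 260 → 3103; 45–59 − 100 → 8436; 60–74 + 160 → 6484; 75–89 − 30 → 4215; 90+ + 90 → 7092
Giving 4566 / 4951 / 3103 / 8436 / 6484 / 4215 / 7092.
Period 3.
Births: 4951 * 0.231 = 1144 ; 3103 * 0.443 = 1375 → 2519
15–29: 4566 * 0.958 = 4374
30–44: 4951 * 0.959 = 4748
45–59: 3103 * 0.944 = 2929
60–74: 8436 * 0.951 = 8023
75–89: 6484 * 0.936 = 6069
90+: 4215 * 0.927 + 7092 * 0.418 = 3907 + 2964 = 6871
Net migration: 0–14 − 250 → 2269; 15–29 + 10 → 4384; 30–44 − 260 → 4488; 45–59 − 100 → 2829; 60–74 + 160 → 8183; 75–89 − 30 → 6039; 90+ + 90 → 6961
Giving 2269 / 4384 / 4488 / 2829 / 8183 / 6039 / 6961.
Scenario B total after 3 periods: 35153
Difference B − A = 35153 − 33663 = 1490

1490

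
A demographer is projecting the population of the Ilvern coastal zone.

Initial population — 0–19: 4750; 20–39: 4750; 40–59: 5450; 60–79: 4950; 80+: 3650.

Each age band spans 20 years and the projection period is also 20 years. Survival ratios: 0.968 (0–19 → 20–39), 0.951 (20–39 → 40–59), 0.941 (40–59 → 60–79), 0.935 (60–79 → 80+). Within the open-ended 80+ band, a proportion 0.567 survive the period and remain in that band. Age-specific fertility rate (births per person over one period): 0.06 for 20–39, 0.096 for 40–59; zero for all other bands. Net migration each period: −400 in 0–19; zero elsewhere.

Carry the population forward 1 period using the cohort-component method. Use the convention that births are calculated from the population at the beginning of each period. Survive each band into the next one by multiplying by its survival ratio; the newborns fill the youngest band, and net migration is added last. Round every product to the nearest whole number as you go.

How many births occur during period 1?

808

— Period 1 —
Births: 4750 × 0.06 = 285, 5450 × 0.096 = 523 — total 808
20–39: 4750 × 0.968 = 4598
40–59: 4750 × 0.951 = 4517
60–79: 5450 × 0.941 = 5128
80+: 4950 × 0.935 + 3650 × 0.567 = 4628 + 2070 = 6698
Net migration: 0–19 − 400 → 408
End of period: [408, 4598, 4517, 5128, 6698]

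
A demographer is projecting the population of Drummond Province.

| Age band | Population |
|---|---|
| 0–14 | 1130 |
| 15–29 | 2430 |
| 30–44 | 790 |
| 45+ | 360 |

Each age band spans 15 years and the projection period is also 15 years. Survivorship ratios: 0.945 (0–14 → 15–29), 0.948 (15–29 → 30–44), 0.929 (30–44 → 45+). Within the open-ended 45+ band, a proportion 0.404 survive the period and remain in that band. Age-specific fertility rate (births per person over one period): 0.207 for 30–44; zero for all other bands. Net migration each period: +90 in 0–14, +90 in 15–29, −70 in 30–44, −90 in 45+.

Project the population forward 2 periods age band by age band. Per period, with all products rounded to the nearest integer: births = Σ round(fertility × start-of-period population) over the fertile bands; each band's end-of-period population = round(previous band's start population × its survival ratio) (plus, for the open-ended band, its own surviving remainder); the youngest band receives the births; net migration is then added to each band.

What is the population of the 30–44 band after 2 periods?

1028

(Bands numbered youngest = 1 to oldest = 4.)
Period 1:
Births: 790 × 0.207 = 164
Band 2: 1130 × 0.945 = 1068
Band 3: 2430 × 0.948 = 2304
Band 4: 790 × 0.929 + 360 × 0.404 = 734 + 145 = 879
Net migration: Band 1 + 90 → 254; Band 2 + 90 → 1158; Band 3 − 70 → 2234; Band 4 − 90 → 789
End of period: [254, 1158, 2234, 789]
Period 2:
Births: 2234 × 0.207 = 462
Band 2: 254 × 0.945 = 240
Band 3: 1158 × 0.948 = 1098
Band 4: 2234 × 0.929 + 789 × 0.404 = 2075 + 319 = 2394
Net migration: Band 1 + 90 → 552; Band 2 + 90 → 330; Band 3 − 70 → 1028; Band 4 − 90 → 2304
End of period: [552, 330, 1028, 2304]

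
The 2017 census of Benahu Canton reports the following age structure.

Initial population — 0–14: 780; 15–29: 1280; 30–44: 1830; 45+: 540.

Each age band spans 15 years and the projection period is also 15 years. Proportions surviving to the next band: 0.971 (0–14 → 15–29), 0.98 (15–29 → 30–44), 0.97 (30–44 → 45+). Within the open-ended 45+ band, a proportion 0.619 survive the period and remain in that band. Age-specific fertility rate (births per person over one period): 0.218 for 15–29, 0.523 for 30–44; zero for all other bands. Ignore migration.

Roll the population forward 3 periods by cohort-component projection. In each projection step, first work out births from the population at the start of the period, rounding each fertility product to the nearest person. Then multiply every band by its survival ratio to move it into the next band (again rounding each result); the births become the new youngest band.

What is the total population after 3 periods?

After projecting period 1:
Births: 1280 × 0.218 = 279 ; 1830 × 0.523 = 957 ⇒ total 1236
15–29: 780 × 0.971 = 757
30–44: 1280 × 0.98 = 1254
45+: 1830 × 0.97 + 540 × 0.619 = 1775 + 334 = 2109
→ [1236, 757, 1254, 2109]
After projecting period 2:
Births: 757 × 0.218 = 165 ; 1254 × 0.523 = 656 ⇒ total 821
15–29: 1236 × 0.971 = 1200
30–44: 757 × 0.98 = 742
45+: 1254 × 0.97 + 2109 × 0.619 = 1216 + 1305 = 2521
→ [821, 1200, 742, 2521]
After projecting period 3:
Births: 1200 × 0.218 = 262 ; 742 × 0.523 = 388 ⇒ total 650
15–29: 821 × 0.971 = 797
30–44: 1200 × 0.98 = 1176
45+: 742 × 0.97 + 2521 × 0.619 = 720 + 1560 = 2280
→ [650, 797, 1176, 2280]
Total after period 3: 650 + 797 + 1176 + 2280 = 4903

4903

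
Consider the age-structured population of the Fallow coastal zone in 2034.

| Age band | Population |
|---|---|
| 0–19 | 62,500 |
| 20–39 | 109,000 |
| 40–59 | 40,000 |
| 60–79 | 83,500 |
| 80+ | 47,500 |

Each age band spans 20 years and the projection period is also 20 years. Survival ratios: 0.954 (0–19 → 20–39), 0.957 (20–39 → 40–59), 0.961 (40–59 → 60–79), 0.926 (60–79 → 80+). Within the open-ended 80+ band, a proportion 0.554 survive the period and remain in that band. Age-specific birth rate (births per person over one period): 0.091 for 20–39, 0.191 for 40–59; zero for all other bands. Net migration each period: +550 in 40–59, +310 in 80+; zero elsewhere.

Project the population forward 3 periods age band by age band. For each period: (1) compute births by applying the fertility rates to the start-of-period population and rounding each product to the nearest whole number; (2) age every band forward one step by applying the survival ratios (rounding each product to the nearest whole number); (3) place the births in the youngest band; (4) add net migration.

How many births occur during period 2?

Let group 1 be 0–19 through group 5 = 80+.
Period 1.
Births: 109000 × 0.091 = 9919 ; 40000 × 0.191 = 7640 → 17559
Group 2: 62500 × 0.954 = 59625
Group 3: 109000 × 0.957 = 104313
Group 4: 40000 × 0.961 = 38440
Group 5: 83500 × 0.926 + 47500 × 0.554 = 77321 + 26315 = 103636
Net migration: Group 3 + 550 → 104863; Group 5 + 310 → 103946
→ [17559, 59625, 104863, 38440, 103946]
Period 2.
Births: 59625 × 0.091 = 5426 ; 104863 × 0.191 = 20029 → 25455
Group 2: 17559 × 0.954 = 16751
Group 3: 59625 × 0.957 = 57061
Group 4: 104863 × 0.961 = 100773
Group 5: 38440 × 0.926 + 103946 × 0.554 = 35595 + 57586 = 93181
Net migration: Group 3 + 550 → 57611; Group 5 + 310 → 93491
→ [25455, 16751, 57611, 100773, 93491]

25455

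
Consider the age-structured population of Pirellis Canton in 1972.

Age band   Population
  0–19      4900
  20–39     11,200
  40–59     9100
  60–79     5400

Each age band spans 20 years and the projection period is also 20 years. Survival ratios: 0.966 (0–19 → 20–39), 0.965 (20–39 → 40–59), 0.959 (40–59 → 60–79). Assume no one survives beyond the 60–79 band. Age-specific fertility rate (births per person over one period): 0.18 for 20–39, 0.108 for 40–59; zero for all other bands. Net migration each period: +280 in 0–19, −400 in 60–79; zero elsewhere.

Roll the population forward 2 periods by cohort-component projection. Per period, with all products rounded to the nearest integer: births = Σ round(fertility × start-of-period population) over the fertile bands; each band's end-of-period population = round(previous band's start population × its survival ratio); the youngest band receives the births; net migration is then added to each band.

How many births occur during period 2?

2019

Let band 1 be 0–19 through band 4 = 60–79.
Period 1.
Births: 11200 × 0.18 = 2016 ; 9100 × 0.108 = 983 — total 2999
Band 2: 4900 × 0.966 = 4733
Band 3: 11200 × 0.965 = 10808
Band 4: 9100 × 0.959 = 8727
Net migration: Band 1 + 280 → 3279; Band 4 − 400 → 8327
→ [3279, 4733, 10808, 8327]
Period 2.
Births: 4733 × 0.18 = 852 ; 10808 × 0.108 = 1167 — total 2019
Band 2: 3279 × 0.966 = 3168
Band 3: 4733 × 0.965 = 4567
Band 4: 10808 × 0.959 = 10365
Net migration: Band 1 + 280 → 2299; Band 4 − 400 → 9965
→ [2299, 3168, 4567, 9965]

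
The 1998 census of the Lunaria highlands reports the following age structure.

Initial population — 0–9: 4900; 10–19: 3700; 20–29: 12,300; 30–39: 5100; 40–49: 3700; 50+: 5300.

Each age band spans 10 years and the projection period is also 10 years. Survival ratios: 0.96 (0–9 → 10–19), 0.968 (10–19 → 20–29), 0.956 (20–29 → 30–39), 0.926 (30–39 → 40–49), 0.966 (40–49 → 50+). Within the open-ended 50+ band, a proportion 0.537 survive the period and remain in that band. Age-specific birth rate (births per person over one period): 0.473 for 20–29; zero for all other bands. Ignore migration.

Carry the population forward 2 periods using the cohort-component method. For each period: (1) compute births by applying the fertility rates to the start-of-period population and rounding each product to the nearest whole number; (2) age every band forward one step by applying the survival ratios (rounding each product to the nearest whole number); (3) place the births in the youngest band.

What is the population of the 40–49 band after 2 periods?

10889

— Period 1 —
Births: 12300 × 0.473 = 5818
10–19: 4900 × 0.96 = 4704
20–29: 3700 × 0.968 = 3582
30–39: 12300 × 0.956 = 11759
40–49: 5100 × 0.926 = 4723
50+: 3700 × 0.966 + 5300 × 0.537 = 3574 + 2846 = 6420
Population now: 0–9=5818, 10–19=4704, 20–29=3582, 30–39=11759, 40–49=4723, 50+=6420
— Period 2 —
Births: 3582 × 0.473 = 1694
10–19: 5818 × 0.96 = 5585
20–29: 4704 × 0.968 = 4553
30–39: 3582 × 0.956 = 3424
40–49: 11759 × 0.926 = 10889
50+: 4723 × 0.966 + 6420 × 0.537 = 4562 + 3448 = 8010
Population now: 0–9=1694, 10–19=5585, 20–29=4553, 30–39=3424, 40–49=10889, 50+=8010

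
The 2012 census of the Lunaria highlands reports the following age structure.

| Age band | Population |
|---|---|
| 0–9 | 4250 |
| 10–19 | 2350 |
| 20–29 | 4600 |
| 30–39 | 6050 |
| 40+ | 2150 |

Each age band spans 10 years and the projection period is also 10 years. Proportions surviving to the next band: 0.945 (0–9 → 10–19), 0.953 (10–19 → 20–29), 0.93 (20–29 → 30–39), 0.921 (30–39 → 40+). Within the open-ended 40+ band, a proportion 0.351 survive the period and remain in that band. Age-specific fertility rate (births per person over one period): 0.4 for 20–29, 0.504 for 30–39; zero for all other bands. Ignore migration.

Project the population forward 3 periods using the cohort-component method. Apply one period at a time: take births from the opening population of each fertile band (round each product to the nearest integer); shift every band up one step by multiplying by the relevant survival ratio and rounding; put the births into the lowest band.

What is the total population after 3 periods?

Period 1.
Births: 4600 × 0.4 = 1840 ; 6050 × 0.504 = 3049 → 4889
10–19: 4250 × 0.945 = 4016
20–29: 2350 × 0.953 = 2240
30–39: 4600 × 0.93 = 4278
40+: 6050 × 0.921 + 2150 × 0.351 = 5572 + 755 = 6327
Giving 4889 / 4016 / 2240 / 4278 / 6327.
Period 2.
Births: 2240 × 0.4 = 896 ; 4278 × 0.504 = 2156 → 3052
10–19: 4889 × 0.945 = 4620
20–29: 4016 × 0.953 = 3827
30–39: 2240 × 0.93 = 2083
40+: 4278 × 0.921 + 6327 × 0.351 = 3940 + 2221 = 6161
Giving 3052 / 4620 / 3827 / 2083 / 6161.
Period 3.
Births: 3827 × 0.4 = 1531 ; 2083 × 0.504 = 1050 → 2581
10–19: 3052 × 0.945 = 2884
20–29: 4620 × 0.953 = 4403
30–39: 3827 × 0.93 = 3559
40+: 2083 × 0.921 + 6161 × 0.351 = 1918 + 2163 = 4081
Giving 2581 / 2884 / 4403 / 3559 / 4081.
Total after period 3: 2581 + 2884 + 4403 + 3559 + 4081 = 17508

17508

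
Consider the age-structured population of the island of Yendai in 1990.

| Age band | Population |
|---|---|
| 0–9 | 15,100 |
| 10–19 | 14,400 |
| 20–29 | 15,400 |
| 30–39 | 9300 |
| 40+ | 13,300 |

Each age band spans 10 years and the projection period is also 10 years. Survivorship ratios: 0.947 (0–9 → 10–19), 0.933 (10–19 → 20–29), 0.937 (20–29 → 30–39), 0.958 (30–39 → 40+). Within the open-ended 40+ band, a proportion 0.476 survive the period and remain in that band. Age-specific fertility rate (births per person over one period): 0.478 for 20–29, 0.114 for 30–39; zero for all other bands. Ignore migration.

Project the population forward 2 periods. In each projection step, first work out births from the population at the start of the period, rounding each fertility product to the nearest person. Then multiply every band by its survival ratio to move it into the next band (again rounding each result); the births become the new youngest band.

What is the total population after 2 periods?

63051

[period 1]
Births: 15400 × 0.478 = 7361 ; 9300 × 0.114 = 1060 → total 8421
10–19: 15100 × 0.947 = 14300
20–29: 14400 × 0.933 = 13435
30–39: 15400 × 0.937 = 14430
40+: 9300 × 0.958 + 13300 × 0.476 = 8909 + 6331 = 15240
Giving 8421 / 14300 / 13435 / 14430 / 15240.
[period 2]
Births: 13435 × 0.478 = 6422 ; 14430 × 0.114 = 1645 → total 8067
10–19: 8421 × 0.947 = 7975
20–29: 14300 × 0.933 = 13342
30–39: 13435 × 0.937 = 12589
40+: 14430 × 0.958 + 15240 × 0.476 = 13824 + 7254 = 21078
Giving 8067 / 7975 / 13342 / 12589 / 21078.
Total after period 2: 8067 + 7975 + 13342 + 12589 + 21078 = 63051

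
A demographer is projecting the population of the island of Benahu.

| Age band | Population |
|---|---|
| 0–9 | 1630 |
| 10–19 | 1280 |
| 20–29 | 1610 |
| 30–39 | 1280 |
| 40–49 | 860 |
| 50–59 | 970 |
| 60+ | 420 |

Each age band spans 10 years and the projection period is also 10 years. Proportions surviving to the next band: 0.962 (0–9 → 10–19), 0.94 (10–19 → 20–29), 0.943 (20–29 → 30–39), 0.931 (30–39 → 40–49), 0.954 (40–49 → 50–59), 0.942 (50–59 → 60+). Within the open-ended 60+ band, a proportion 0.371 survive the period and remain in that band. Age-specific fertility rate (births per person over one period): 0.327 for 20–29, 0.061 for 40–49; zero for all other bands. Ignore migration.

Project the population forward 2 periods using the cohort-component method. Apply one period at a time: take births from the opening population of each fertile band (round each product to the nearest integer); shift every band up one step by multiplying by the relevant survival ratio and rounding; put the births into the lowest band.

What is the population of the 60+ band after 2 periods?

(Groups numbered youngest = 1 to oldest = 7.)
Period 1.
Births: 1610 × 0.327 = 526  |  860 × 0.061 = 52 — total 578
Group 2: 1630 × 0.962 = 1568
Group 3: 1280 × 0.94 = 1203
Group 4: 1610 × 0.943 = 1518
Group 5: 1280 × 0.931 = 1192
Group 6: 860 × 0.954 = 820
Group 7: 970 × 0.942 + 420 × 0.371 = 914 + 156 = 1070
Giving 578 / 1568 / 1203 / 1518 / 1192 / 820 / 1070.
Period 2.
Births: 1203 × 0.327 = 393  |  1192 × 0.061 = 73 — total 466
Group 2: 578 × 0.962 = 556
Group 3: 1568 × 0.94 = 1474
Group 4: 1203 × 0.943 = 1134
Group 5: 1518 × 0.931 = 1413
Group 6: 1192 × 0.954 = 1137
Group 7: 820 × 0.942 + 1070 × 0.371 = 772 + 397 = 1169
Giving 466 / 556 / 1474 / 1134 / 1413 / 1137 / 1169.

1169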